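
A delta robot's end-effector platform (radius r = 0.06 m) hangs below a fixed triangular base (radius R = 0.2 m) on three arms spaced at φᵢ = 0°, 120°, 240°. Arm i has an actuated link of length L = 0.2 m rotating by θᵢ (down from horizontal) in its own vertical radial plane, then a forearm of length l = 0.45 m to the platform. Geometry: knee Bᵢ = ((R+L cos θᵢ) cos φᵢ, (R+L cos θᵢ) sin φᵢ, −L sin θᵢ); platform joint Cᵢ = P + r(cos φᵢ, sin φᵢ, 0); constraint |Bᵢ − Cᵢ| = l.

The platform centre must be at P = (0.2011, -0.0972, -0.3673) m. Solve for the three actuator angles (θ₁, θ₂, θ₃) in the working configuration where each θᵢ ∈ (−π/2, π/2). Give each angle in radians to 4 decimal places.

arm 1 (φ=0.0°): x'=0.2011, y'=-0.0972
  e−x'=-0.0611;  (l²−L²−(e−x')²−y'²−z²)/2L = 0.0360
  √(A²+B²)=0.3723;  θ1 = -1.7356+1.4739 ≈ -0.2617
rotate P by −φ2: (-0.1847, -0.1256, -0.3673)
  A=0.3247, B=-0.3673, C=(l²−L²−A²−y'²−z²)/(2L)=-0.2341
  θ2 = atan2(B,A) + arccos(C/0.4903) = 1.2217
φ3=240.0° → target in arm frame (-0.0164, 0.2228)
  A=0.1564, B=-0.3673, C=(l²−L²−A²−y'²−z²)/(2L)=-0.1162
  γ=atan2(-0.3673,0.1564)=-1.1683;  ψ=arccos(-0.2911)=1.8662;  θ3=γ+ψ≈0.6979

θ₁ = -0.2617, θ₂ = 1.2217, θ₃ = 0.6979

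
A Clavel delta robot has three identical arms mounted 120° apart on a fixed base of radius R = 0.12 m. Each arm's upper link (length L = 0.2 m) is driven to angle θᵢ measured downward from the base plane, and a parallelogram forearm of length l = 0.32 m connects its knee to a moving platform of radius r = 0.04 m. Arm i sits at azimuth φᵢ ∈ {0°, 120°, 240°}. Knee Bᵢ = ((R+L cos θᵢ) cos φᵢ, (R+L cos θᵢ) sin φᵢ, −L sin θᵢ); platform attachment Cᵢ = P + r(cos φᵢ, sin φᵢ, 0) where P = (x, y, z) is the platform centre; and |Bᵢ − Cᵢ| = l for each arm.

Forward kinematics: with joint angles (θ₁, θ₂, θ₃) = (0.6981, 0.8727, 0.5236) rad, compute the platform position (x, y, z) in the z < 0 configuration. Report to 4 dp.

(0.0017, -0.0546, -0.3426)

S1 = (0.2332·cos0.0°, 0.2332·sin0.0°, -0.1286) = (0.2332, 0.0000, -0.1286)
φ2=120.0°: virtual centre (-0.1043, 0.1806, -0.1532), radius l
φ3=240.0°: virtual centre (-0.1266, -0.2193, -0.1000), radius l
subtract pairs → two planes through P
linear system: -0.6750x+0.3612y = -0.0039−-0.0493z; -0.7196x+-0.4386y = 0.0032−0.0571z
Cramer: x(z) = 0.0010-0.0018z;  y(z) = -0.0090+0.1332z
sphere 1 gives Az²+Bz+C=0 with A=1.0177, B=0.2555, C=-0.0319;  B²−4AC=0.1951;  roots -0.3426, 0.0915;  negative root z = -0.3426
x = 0.0017, y = -0.0546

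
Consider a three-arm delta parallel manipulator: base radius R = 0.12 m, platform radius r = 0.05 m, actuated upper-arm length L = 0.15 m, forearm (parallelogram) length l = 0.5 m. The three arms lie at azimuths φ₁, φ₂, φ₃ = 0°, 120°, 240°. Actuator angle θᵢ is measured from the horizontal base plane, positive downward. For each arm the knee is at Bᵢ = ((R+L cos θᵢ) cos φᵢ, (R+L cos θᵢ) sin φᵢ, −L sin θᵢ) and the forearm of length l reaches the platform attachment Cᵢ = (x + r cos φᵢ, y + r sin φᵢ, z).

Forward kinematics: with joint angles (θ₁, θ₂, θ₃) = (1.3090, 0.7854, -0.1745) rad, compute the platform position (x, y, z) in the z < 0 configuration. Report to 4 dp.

(-0.2450, -0.1697, -0.4547)

arm 1 at φ=0.0°: ρ1 = 0.1088;  O1 = (0.1088, 0.0000, -0.1449)
O2 = (0.1761·cos120.0°, 0.1761·sin120.0°, -0.1061) = (-0.0880, 0.1525, -0.1061)
φ3=240.0°: virtual centre (-0.1089, -0.1886, 0.0260), radius l
subtract pairs → two planes through P
[-0.3937 0.3050 0.0776]·P = 0.0094;  [-0.4354 -0.3771 0.3419]·P = 0.0152
Cramer: x(z) = -0.0292+0.4748z;  y(z) = -0.0068+0.3584z
quadratic in z: (1.3539)z²+(0.1539)z+(-0.2099)=0, √Δ=1.0773 → z ∈ {-0.4547, 0.3410}; z = -0.4547 (taking z<0)
x = -0.2450, y = -0.1697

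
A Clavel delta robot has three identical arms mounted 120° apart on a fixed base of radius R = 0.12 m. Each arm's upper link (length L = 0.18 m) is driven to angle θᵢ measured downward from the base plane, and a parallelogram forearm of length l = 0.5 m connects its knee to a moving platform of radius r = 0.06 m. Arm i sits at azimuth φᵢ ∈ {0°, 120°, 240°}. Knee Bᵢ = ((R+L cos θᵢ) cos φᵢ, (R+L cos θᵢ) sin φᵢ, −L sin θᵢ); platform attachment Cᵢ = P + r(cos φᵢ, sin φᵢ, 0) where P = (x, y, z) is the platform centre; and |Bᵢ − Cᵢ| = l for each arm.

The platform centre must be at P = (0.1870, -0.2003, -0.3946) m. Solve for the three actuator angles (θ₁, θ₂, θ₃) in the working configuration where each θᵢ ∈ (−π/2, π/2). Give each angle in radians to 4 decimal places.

θ₁ = -0.3492, θ₂ = 0.9598, θ₃ = 0.0001

rotate P by −φ1: (0.1870, -0.2003, -0.3946)
  A cos θ + B sin θ = C:  -0.1270·cos θ + -0.3946·sin θ = 0.0157
  γ=atan2(-0.3946,-0.1270)=-1.8822;  ψ=arccos(0.0378)=1.5330;  θ1=γ+ψ≈-0.3492
arm 2 (φ=120.0°): x'=-0.2670, y'=-0.0618
  e−x'=0.3270;  (l²−L²−(e−x')²−y'²−z²)/2L = -0.1357
  θ2 = atan2(B,A) + arccos(C/0.5125) = 0.9598
arm 3 (φ=240.0°): x'=0.0800, y'=0.2621
  A cos θ + B sin θ = C:  -0.0200·cos θ + -0.3946·sin θ = -0.0200
  √(A²+B²)=0.3951;  θ3 = -1.6213+1.6215 ≈ 0.0001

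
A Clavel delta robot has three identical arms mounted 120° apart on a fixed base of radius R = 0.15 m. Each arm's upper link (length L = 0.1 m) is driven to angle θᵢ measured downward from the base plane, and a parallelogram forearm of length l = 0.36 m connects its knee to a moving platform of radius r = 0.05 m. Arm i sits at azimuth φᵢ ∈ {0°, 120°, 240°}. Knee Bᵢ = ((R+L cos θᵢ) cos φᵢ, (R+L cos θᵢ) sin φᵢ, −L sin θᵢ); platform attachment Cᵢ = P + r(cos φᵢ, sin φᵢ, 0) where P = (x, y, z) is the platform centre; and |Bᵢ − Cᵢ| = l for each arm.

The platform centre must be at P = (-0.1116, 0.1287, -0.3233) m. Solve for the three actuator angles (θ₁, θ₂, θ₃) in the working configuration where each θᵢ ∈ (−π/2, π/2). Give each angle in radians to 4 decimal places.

θ₁ = 1.2213, θ₂ = -0.3496, θ₃ = 0.9593

rotate P by −φ1: (-0.1116, 0.1287, -0.3233)
  e−x'=0.2116;  (l²−L²−(e−x')²−y'²−z²)/2L = -0.2313
  √(A²+B²)=0.3864;  θ1 = -0.9913+2.2126 ≈ 1.2213
φ2=120.0° → target in arm frame (0.1673, 0.0323)
  A=-0.0673, B=-0.3233, C=(l²−L²−A²−y'²−z²)/(2L)=0.0476
  γ=atan2(-0.3233,-0.0673)=-1.7759;  ψ=arccos(0.1440)=1.4263;  θ2=γ+ψ≈-0.3496
rotate P by −φ3: (-0.0557, -0.1610, -0.3233)
  e−x'=0.1557;  (l²−L²−(e−x')²−y'²−z²)/2L = -0.1754
  √(A²+B²)=0.3588;  θ3 = -1.1221+2.0814 ≈ 0.9593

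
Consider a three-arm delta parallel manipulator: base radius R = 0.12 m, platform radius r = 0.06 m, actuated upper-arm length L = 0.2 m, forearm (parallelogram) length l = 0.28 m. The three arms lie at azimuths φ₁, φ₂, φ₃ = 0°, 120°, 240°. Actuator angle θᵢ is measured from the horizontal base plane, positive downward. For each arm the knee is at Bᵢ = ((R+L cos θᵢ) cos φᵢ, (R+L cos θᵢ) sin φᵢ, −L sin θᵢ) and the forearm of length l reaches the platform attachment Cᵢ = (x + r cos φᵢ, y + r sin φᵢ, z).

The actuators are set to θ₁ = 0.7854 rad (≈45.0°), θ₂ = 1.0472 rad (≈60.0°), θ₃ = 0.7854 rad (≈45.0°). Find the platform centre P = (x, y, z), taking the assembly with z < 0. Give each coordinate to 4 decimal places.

(0.0264, -0.0458, -0.3551)

arm 1 at φ=0.0°: (R−r)+L cos θ1 = 0.2014;  O1 = (0.2014, 0.0000, -0.1414)
φ2=120.0°: virtual centre (-0.0800, 0.1386, -0.1732), radius l
O3 = (0.2014·cos240.0°, 0.2014·sin240.0°, -0.1414) = (-0.1007, -0.1744, -0.1414)
subtract pairs → two planes through P
[-0.5628 0.2771 -0.0636]·P = -0.0050;  [-0.6043 -0.3489 0.0000]·P = 0.0000
det = 0.3638;  x = 0.0048+-0.0610z,  y = -0.0083+0.1056z
into |P−O₁|² = l²: 1.0149z² + 0.3051z + -0.0197 = 0;  Δ = 0.1729;  z = -0.3551 or 0.0545 → z<0 root = -0.3551
x = 0.0264, y = -0.0458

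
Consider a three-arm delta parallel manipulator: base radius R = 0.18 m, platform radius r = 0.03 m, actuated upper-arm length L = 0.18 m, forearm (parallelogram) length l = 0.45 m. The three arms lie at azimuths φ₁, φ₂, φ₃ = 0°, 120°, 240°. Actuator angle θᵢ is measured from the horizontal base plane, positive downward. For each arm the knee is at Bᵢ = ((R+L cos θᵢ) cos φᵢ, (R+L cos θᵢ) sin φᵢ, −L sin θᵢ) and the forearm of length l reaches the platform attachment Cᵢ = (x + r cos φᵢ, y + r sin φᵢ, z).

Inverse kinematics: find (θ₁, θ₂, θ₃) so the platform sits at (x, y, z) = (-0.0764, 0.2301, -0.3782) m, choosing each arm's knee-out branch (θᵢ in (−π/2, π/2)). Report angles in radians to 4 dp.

θ₁ = 1.0470, θ₂ = -0.3494, θ₃ = 1.3091

arm 1 (φ=0.0°): x'=-0.0764, y'=0.2301
  A=0.2264, B=-0.3782, C=(l²−L²−A²−y'²−z²)/(2L)=-0.2143
  √(A²+B²)=0.4408;  θ1 = -1.0314+2.0784 ≈ 1.0470
arm 2 (φ=120.0°): x'=0.2375, y'=-0.0489
  A cos θ + B sin θ = C:  -0.0875·cos θ + -0.3782·sin θ = 0.0473
  γ=atan2(-0.3782,-0.0875)=-1.7981;  ψ=arccos(0.1218)=1.4487;  θ2=γ+ψ≈-0.3494
arm 3 (φ=240.0°): x'=-0.1611, y'=-0.1812
  A cos θ + B sin θ = C:  0.3111·cos θ + -0.3782·sin θ = -0.2848
  θ3 = atan2(B,A) + arccos(C/0.4897) = 1.3091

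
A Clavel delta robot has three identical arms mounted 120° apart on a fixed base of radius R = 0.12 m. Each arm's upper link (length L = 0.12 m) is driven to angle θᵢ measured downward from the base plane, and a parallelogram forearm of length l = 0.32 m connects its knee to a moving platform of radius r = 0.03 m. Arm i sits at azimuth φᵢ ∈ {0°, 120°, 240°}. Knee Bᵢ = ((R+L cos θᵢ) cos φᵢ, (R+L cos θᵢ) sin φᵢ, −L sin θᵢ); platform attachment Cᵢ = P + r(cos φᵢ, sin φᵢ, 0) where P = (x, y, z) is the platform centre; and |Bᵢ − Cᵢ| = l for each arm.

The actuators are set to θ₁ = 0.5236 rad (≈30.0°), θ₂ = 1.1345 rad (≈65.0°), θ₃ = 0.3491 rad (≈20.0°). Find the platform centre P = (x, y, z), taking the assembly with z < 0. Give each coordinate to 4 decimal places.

(0.0333, -0.0951, -0.3199)

S1 = (0.1939·cos0.0°, 0.1939·sin0.0°, -0.0600) = (0.1939, 0.0000, -0.0600)
φ2=120.0°: virtual centre (-0.0704, 0.1219, -0.1088), radius l
S3 = (0.2028·cos240.0°, 0.2028·sin240.0°, -0.0410) = (-0.1014, -0.1756, -0.0410)
subtract pairs → two planes through P
[-0.5286 0.2437 -0.0975]·P = -0.0096;  [-0.5906 -0.3512 0.0379]·P = 0.0016
Cramer: x(z) = 0.0090-0.0759z;  y(z) = -0.0197+0.2356z
into |P−S₁|² = l²: 1.0612z² + 0.1388z + -0.0642 = 0;  Δ = 0.2919;  z = -0.3199 or 0.1892 → z<0 root = -0.3199
x = 0.0333, y = -0.0951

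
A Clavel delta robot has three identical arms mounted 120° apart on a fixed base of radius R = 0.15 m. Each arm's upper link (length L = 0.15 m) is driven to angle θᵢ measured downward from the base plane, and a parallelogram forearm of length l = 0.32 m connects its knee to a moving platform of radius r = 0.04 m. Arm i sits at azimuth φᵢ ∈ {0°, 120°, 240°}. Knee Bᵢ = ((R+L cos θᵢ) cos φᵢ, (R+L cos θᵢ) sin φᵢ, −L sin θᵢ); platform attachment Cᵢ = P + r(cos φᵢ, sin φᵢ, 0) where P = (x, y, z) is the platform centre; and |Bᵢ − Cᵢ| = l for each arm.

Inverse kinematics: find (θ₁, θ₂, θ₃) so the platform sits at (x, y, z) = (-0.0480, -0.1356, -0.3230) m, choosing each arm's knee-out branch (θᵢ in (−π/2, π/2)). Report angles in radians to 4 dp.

rotate P by −φ1: (-0.0480, -0.1356, -0.3230)
  A=0.1580, B=-0.3230, C=(l²−L²−A²−y'²−z²)/(2L)=-0.2259
  θ1 = atan2(B,A) + arccos(C/0.3596) = 1.1344
φ2=120.0° → target in arm frame (-0.0934, 0.1094)
  A=0.2034, B=-0.3230, C=(l²−L²−A²−y'²−z²)/(2L)=-0.2593
  γ=atan2(-0.3230,0.2034)=-1.0087;  ψ=arccos(-0.6792)=2.3174;  θ2=γ+ψ≈1.3087
φ3=240.0° → target in arm frame (0.1414, 0.0262)
  A=-0.0314, B=-0.3230, C=(l²−L²−A²−y'²−z²)/(2L)=-0.0870
  θ3 = atan2(B,A) + arccos(C/0.3245) = 0.1744

θ₁ = 1.1344, θ₂ = 1.3087, θ₃ = 0.1744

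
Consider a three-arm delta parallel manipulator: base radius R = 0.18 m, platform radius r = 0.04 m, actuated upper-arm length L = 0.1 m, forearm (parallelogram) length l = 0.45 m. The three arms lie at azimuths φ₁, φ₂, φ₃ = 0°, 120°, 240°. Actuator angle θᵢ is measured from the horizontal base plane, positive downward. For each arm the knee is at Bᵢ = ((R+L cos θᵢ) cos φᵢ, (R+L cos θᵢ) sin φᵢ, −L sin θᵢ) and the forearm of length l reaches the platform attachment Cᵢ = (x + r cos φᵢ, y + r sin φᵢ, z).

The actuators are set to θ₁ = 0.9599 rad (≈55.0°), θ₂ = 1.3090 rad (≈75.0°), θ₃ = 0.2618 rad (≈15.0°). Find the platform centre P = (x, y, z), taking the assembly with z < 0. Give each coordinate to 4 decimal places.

φ1=0.0°: virtual centre (0.1974, 0.0000, -0.0819), radius l
φ2=120.0°: virtual centre (-0.0829, 0.1437, -0.0966), radius l
φ3=240.0°: virtual centre (-0.1183, -0.2049, -0.0259), radius l
subtract pairs → two planes through P
plane₁₂: -0.5606x+0.2873y+-0.0294z = -0.0088
det = 0.4111;  x = 0.0011+0.0491z,  y = -0.0285+0.1979z
into |P−centre ₁|² = l²: 1.0416z² + 0.1333z + -0.1565 = 0;  Δ = 0.6696;  z = -0.4568 or 0.3288 → z<0 root = -0.4568
x = -0.0213, y = -0.1189

(-0.0213, -0.1189, -0.4568)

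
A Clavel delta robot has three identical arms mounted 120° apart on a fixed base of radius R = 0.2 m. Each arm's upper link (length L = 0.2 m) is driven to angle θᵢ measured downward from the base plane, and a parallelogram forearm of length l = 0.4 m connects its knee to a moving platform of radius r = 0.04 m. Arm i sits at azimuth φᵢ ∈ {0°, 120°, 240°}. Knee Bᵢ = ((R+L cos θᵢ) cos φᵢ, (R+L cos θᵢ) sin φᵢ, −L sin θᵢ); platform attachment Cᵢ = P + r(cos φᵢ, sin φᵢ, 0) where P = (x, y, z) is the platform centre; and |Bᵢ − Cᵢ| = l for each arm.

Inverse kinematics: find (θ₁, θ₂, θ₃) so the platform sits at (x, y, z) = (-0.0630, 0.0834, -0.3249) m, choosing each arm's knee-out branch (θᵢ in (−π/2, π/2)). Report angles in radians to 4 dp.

θ₁ = 0.8728, θ₂ = 0.0872, θ₃ = 0.7854

rotate P by −φ1: (-0.0630, 0.0834, -0.3249)
  A cos θ + B sin θ = C:  0.2230·cos θ + -0.3249·sin θ = -0.1056
  γ=atan2(-0.3249,0.2230)=-0.9693;  ψ=arccos(-0.2680)=1.8421;  θ1=γ+ψ≈0.8728
φ2=120.0° → target in arm frame (0.1037, 0.0129)
  e−x'=0.0563;  (l²−L²−(e−x')²−y'²−z²)/2L = 0.0278
  √(A²+B²)=0.3297;  θ2 = -1.3993+1.4865 ≈ 0.0872
arm 3 (φ=240.0°): x'=-0.0407, y'=-0.0963
  A=0.2007, B=-0.3249, C=(l²−L²−A²−y'²−z²)/(2L)=-0.0878
  γ=atan2(-0.3249,0.2007)=-1.0174;  ψ=arccos(-0.2299)=1.8028;  θ3=γ+ψ≈0.7854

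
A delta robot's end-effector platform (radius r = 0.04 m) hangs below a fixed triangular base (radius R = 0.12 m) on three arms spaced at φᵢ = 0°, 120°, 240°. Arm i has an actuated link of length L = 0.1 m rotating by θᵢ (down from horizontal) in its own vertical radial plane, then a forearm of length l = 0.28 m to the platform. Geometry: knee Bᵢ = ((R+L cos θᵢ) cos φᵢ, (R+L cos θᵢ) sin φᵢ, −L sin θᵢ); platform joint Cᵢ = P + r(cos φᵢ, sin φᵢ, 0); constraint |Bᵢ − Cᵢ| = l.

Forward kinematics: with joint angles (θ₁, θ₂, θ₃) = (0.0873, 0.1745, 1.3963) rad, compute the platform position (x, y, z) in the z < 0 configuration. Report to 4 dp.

(0.0780, 0.1217, -0.2395)

arm 1 at φ=0.0°: (R−r)+L cos θ1 = 0.1796;  centre 1 = (0.1796, 0.0000, -0.0087)
arm 2 at φ=120.0°: (R−r)+L cos θ2 = 0.1785;  centre 2 = (-0.0892, 0.1546, -0.0174)
φ3=240.0°: virtual centre (-0.0487, -0.0843, -0.0985), radius l
subtract pairs → two planes through P
plane₁₂: -0.5377x+0.3091y+-0.0173z = -0.0002
det = 0.2318;  x = 0.0177+-0.2520z,  y = 0.0302+-0.3824z
into |P−centre ₁|² = l²: 1.2097z² + 0.0760z + -0.0512 = 0;  Δ = 0.2535;  z = -0.2395 or 0.1767 → z<0 root = -0.2395
x = 0.0780, y = 0.1217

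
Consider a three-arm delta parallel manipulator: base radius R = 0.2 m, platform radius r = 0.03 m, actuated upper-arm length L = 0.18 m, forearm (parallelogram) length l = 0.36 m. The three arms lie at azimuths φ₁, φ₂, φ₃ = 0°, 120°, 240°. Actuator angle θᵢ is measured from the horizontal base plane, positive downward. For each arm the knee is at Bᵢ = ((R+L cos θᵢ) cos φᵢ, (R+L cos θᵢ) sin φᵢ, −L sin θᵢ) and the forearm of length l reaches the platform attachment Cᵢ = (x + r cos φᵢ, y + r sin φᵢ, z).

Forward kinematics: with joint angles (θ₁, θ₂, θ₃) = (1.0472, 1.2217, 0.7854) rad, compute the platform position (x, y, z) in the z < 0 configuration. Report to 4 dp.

arm 1 at φ=0.0°: (R−r)+L cos θ1 = 0.2600;  S1 = (0.2600, 0.0000, -0.1559)
S2 = (0.2316·cos120.0°, 0.2316·sin120.0°, -0.1691) = (-0.1158, 0.2005, -0.1691)
arm 3 at φ=240.0°: (R−r)+L cos θ3 = 0.2973;  S3 = (-0.1486, -0.2575, -0.1273)
subtract pairs → two planes through P
plane₁₂: -0.7516x+0.4011y+-0.0265z = -0.0097
Cramer: x(z) = -0.0001+0.0130z;  y(z) = -0.0244+0.0905z
into |P−S₁|² = l²: 1.0084z² + 0.3006z + -0.0370 = 0;  Δ = 0.2397;  z = -0.3918 or 0.0937 → z<0 root = -0.3918
x = -0.0052, y = -0.0598

(-0.0052, -0.0598, -0.3918)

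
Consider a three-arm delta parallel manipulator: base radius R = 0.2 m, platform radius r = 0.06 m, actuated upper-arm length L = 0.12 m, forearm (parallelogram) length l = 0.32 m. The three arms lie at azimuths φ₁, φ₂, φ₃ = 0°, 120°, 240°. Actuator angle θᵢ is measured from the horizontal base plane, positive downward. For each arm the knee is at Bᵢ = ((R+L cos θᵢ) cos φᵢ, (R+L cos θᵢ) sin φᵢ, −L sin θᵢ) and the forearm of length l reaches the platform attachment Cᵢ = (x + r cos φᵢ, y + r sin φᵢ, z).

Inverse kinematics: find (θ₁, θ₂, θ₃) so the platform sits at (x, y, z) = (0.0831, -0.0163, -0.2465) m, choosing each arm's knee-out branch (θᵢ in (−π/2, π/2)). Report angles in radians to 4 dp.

arm 1 (φ=0.0°): x'=0.0831, y'=-0.0163
  A=0.0569, B=-0.2465, C=(l²−L²−A²−y'²−z²)/(2L)=0.0989
  γ=atan2(-0.2465,0.0569)=-1.3439;  ψ=arccos(0.3909)=1.1692;  θ1=γ+ψ≈-0.1748
rotate P by −φ2: (-0.0557, -0.0638, -0.2465)
  A=0.1957, B=-0.2465, C=(l²−L²−A²−y'²−z²)/(2L)=-0.0630
  √(A²+B²)=0.3147;  θ2 = -0.8999+1.7723 ≈ 0.8725
rotate P by −φ3: (-0.0274, 0.0801, -0.2465)
  A cos θ + B sin θ = C:  0.1674·cos θ + -0.2465·sin θ = -0.0301
  θ3 = atan2(B,A) + arccos(C/0.2980) = 0.6977

θ₁ = -0.1748, θ₂ = 0.8725, θ₃ = 0.6977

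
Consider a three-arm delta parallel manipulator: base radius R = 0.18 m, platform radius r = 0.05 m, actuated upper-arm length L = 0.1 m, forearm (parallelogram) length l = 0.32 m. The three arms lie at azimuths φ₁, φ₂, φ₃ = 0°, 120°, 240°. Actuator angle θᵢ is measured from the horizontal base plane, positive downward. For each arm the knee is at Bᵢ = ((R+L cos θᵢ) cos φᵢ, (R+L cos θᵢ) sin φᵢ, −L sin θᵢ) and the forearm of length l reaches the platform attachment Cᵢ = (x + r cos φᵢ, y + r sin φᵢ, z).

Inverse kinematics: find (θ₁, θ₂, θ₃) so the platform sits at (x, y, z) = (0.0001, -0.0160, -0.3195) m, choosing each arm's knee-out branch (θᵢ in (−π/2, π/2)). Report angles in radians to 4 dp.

φ1=0.0° → target in arm frame (0.0001, -0.0160)
  A cos θ + B sin θ = C:  0.1299·cos θ + -0.3195·sin θ = -0.1341
  γ=atan2(-0.3195,0.1299)=-1.1846;  ψ=arccos(-0.3887)=1.9700;  θ1=γ+ψ≈0.7853
rotate P by −φ2: (-0.0139, 0.0079, -0.3195)
  e−x'=0.1439;  (l²−L²−(e−x')²−y'²−z²)/2L = -0.1523
  θ2 = atan2(B,A) + arccos(C/0.3504) = 0.8727
arm 3 (φ=240.0°): x'=0.0138, y'=0.0081
  e−x'=0.1162;  (l²−L²−(e−x')²−y'²−z²)/2L = -0.1162
  √(A²+B²)=0.3400;  θ3 = -1.2220+1.9197 ≈ 0.6977

θ₁ = 0.7853, θ₂ = 0.8727, θ₃ = 0.6977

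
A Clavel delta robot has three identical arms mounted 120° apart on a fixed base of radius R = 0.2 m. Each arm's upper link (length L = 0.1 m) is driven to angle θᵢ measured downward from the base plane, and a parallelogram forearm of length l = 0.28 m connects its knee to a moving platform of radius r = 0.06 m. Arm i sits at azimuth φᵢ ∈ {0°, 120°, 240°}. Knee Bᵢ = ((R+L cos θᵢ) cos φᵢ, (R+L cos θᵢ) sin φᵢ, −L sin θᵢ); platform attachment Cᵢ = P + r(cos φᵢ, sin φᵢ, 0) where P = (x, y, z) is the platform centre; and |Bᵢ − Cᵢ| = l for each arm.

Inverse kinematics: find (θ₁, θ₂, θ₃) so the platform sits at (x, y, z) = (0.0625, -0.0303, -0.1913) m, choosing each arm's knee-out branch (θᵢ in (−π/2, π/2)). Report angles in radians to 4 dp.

arm 1 (φ=0.0°): x'=0.0625, y'=-0.0303
  e−x'=0.0775;  (l²−L²−(e−x')²−y'²−z²)/2L = 0.1244
  √(A²+B²)=0.2064;  θ1 = -1.1859+0.9239 ≈ -0.2620
rotate P by −φ2: (-0.0575, -0.0390, -0.1913)
  A=0.1975, B=-0.1913, C=(l²−L²−A²−y'²−z²)/(2L)=-0.0436
  γ=atan2(-0.1913,0.1975)=-0.7695;  ψ=arccos(-0.1585)=1.7300;  θ2=γ+ψ≈0.9605
φ3=240.0° → target in arm frame (-0.0050, 0.0693)
  A cos θ + B sin θ = C:  0.1450·cos θ + -0.1913·sin θ = 0.0299
  √(A²+B²)=0.2400;  θ3 = -0.9222+1.4460 ≈ 0.5238

θ₁ = -0.2620, θ₂ = 0.9605, θ₃ = 0.5238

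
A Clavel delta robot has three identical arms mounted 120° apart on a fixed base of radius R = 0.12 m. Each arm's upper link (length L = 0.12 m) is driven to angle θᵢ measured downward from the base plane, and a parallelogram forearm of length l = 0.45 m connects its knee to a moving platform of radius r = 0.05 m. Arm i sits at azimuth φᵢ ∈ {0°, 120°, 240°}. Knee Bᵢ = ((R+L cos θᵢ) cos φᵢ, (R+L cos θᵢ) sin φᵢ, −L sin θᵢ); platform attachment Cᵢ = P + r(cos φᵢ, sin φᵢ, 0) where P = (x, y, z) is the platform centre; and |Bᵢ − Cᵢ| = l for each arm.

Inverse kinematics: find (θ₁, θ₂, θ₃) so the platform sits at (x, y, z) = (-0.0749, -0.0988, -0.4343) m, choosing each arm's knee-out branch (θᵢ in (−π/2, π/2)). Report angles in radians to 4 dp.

arm 1 (φ=0.0°): x'=-0.0749, y'=-0.0988
  A cos θ + B sin θ = C:  0.1449·cos θ + -0.4343·sin θ = -0.1303
  γ=atan2(-0.4343,0.1449)=-1.2488;  ψ=arccos(-0.2846)=1.8594;  θ1=γ+ψ≈0.6106
rotate P by −φ2: (-0.0481, 0.1143, -0.4343)
  A cos θ + B sin θ = C:  0.1181·cos θ + -0.4343·sin θ = -0.1147
  √(A²+B²)=0.4501;  θ2 = -1.3053+1.8284 ≈ 0.5232
arm 3 (φ=240.0°): x'=0.1230, y'=-0.0155
  e−x'=-0.0530;  (l²−L²−(e−x')²−y'²−z²)/2L = -0.0149
  θ3 = atan2(B,A) + arccos(C/0.4375) = -0.0875

θ₁ = 0.6106, θ₂ = 0.5232, θ₃ = -0.0875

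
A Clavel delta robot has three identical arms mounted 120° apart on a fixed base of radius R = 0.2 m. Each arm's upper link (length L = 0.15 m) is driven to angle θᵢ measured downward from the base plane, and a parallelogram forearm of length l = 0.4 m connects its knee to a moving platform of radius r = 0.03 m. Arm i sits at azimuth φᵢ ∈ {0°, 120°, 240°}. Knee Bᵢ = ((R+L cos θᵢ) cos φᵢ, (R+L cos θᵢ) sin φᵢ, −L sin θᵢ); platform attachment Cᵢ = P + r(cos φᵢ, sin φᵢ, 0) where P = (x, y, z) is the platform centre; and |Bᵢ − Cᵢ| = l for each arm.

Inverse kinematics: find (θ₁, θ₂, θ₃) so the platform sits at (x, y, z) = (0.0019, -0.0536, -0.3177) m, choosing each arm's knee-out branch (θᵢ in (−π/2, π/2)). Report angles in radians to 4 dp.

θ₁ = 0.4362, θ₂ = 0.6982, θ₃ = 0.1745

φ1=0.0° → target in arm frame (0.0019, -0.0536)
  e−x'=0.1681;  (l²−L²−(e−x')²−y'²−z²)/2L = 0.0181
  θ1 = atan2(B,A) + arccos(C/0.3594) = 0.4362
arm 2 (φ=120.0°): x'=-0.0474, y'=0.0252
  A cos θ + B sin θ = C:  0.2174·cos θ + -0.3177·sin θ = -0.0377
  √(A²+B²)=0.3849;  θ2 = -0.9708+1.6689 ≈ 0.6982
arm 3 (φ=240.0°): x'=0.0455, y'=0.0284
  A cos θ + B sin θ = C:  0.1245·cos θ + -0.3177·sin θ = 0.0675
  √(A²+B²)=0.3412;  θ3 = -1.1972+1.3717 ≈ 0.1745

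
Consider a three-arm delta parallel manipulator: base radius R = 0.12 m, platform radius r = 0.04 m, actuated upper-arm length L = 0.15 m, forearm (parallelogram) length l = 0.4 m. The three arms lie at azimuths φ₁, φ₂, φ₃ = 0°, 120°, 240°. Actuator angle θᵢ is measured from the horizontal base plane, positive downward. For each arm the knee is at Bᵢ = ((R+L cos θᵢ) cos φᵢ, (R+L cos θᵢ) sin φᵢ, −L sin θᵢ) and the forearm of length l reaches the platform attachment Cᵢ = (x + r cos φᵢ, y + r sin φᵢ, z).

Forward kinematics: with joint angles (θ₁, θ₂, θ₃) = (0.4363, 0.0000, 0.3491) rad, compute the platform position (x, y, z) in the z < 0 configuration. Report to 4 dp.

(-0.0435, 0.0491, -0.3638)

arm 1 at φ=0.0°: ρ1 = 0.2159;  S1 = (0.2159, 0.0000, -0.0634)
arm 2 at φ=120.0°: ρ2 = 0.2300;  S2 = (-0.1150, 0.1992, 0.0000)
φ3=240.0°: virtual centre (-0.1105, -0.1914, -0.0513), radius l
subtract pairs → two planes through P
[-0.6619 0.3984 0.1268]·P = 0.0022;  [-0.6528 -0.3827 0.0242]·P = 0.0008
det = 0.5134;  x = -0.0023+0.1133z,  y = 0.0018+-0.1301z
quadratic in z: (1.0297)z²+(0.0769)z+(-0.1083)=0, √Δ=0.6725 → z ∈ {-0.3638, 0.2892}; z = -0.3638 (taking z<0)
x = -0.0435, y = 0.0491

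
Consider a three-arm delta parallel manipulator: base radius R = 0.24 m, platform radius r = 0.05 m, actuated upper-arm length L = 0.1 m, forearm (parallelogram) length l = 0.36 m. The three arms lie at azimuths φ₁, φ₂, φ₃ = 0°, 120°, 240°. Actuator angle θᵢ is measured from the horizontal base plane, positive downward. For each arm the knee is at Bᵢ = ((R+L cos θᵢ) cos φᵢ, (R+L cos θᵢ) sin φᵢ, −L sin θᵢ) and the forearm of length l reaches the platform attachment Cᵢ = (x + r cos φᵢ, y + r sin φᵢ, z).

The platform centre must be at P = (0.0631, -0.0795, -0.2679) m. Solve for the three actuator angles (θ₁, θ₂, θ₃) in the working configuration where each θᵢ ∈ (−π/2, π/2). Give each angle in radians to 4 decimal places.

θ₁ = -0.0005, θ₂ = 1.3090, θ₃ = 0.2623

φ1=0.0° → target in arm frame (0.0631, -0.0795)
  A cos θ + B sin θ = C:  0.1269·cos θ + -0.2679·sin θ = 0.1270
  √(A²+B²)=0.2964;  θ1 = -1.1284+1.1279 ≈ -0.0005
arm 2 (φ=120.0°): x'=-0.1004, y'=-0.0149
  A cos θ + B sin θ = C:  0.2904·cos θ + -0.2679·sin θ = -0.1836
  γ=atan2(-0.2679,0.2904)=-0.7451;  ψ=arccos(-0.4647)=2.0541;  θ2=γ+ψ≈1.3090
arm 3 (φ=240.0°): x'=0.0373, y'=0.0944
  A=0.1527, B=-0.2679, C=(l²−L²−A²−y'²−z²)/(2L)=0.0780
  √(A²+B²)=0.3084;  θ3 = -1.0527+1.3150 ≈ 0.2623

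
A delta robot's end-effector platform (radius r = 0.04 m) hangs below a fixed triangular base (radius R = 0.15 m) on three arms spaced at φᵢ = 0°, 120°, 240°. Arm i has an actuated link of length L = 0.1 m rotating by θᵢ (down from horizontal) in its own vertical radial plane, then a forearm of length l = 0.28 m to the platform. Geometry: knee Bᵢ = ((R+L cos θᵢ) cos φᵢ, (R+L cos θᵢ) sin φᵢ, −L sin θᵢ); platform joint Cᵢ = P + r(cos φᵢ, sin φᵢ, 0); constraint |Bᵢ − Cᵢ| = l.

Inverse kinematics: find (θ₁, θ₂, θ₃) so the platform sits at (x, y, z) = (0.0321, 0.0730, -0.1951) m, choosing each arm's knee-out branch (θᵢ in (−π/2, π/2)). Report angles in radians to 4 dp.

θ₁ = -0.0877, θ₂ = -0.2623, θ₃ = 0.8727

arm 1 (φ=0.0°): x'=0.0321, y'=0.0730
  A cos θ + B sin θ = C:  0.0779·cos θ + -0.1951·sin θ = 0.0947
  √(A²+B²)=0.2101;  θ1 = -1.1909+1.1032 ≈ -0.0877
φ2=120.0° → target in arm frame (0.0472, -0.0643)
  e−x'=0.0628;  (l²−L²−(e−x')²−y'²−z²)/2L = 0.1113
  θ2 = atan2(B,A) + arccos(C/0.2050) = -0.2623
rotate P by −φ3: (-0.0793, -0.0087, -0.1951)
  A cos θ + B sin θ = C:  0.1893·cos θ + -0.1951·sin θ = -0.0278
  γ=atan2(-0.1951,0.1893)=-0.8006;  ψ=arccos(-0.1023)=1.6733;  θ3=γ+ψ≈0.8727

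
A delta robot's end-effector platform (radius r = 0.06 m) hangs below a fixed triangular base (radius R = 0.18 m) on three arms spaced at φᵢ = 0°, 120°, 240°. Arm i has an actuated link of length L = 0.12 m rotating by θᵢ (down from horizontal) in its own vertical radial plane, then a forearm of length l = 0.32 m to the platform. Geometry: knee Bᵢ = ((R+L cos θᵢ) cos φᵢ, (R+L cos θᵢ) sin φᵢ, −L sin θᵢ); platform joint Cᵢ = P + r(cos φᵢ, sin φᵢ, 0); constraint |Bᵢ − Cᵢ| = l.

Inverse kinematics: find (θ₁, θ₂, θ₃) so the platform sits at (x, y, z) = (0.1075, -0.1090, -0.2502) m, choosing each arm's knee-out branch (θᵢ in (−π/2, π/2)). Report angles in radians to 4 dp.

θ₁ = -0.1742, θ₂ = 1.3967, θ₃ = 0.3497

rotate P by −φ1: (0.1075, -0.1090, -0.2502)
  A=0.0125, B=-0.2502, C=(l²−L²−A²−y'²−z²)/(2L)=0.0557
  √(A²+B²)=0.2505;  θ1 = -1.5209+1.3467 ≈ -0.1742
φ2=120.0° → target in arm frame (-0.1481, -0.0386)
  e−x'=0.2681;  (l²−L²−(e−x')²−y'²−z²)/2L = -0.2000
  θ2 = atan2(B,A) + arccos(C/0.3667) = 1.3967
φ3=240.0° → target in arm frame (0.0406, 0.1476)
  e−x'=0.0794;  (l²−L²−(e−x')²−y'²−z²)/2L = -0.0112
  √(A²+B²)=0.2625;  θ3 = -1.2637+1.6134 ≈ 0.3497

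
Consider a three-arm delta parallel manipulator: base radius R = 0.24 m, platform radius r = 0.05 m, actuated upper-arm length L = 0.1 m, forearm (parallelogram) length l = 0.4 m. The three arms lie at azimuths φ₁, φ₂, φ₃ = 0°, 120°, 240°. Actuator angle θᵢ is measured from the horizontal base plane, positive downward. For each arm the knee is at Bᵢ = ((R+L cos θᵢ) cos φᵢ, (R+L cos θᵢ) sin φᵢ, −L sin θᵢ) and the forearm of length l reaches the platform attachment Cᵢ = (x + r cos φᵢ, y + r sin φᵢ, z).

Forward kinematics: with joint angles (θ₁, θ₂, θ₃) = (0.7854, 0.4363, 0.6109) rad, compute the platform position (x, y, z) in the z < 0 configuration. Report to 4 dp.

arm 1 at φ=0.0°: (R−r)+L cos θ1 = 0.2607;  centre 1 = (0.2607, 0.0000, -0.0707)
φ2=120.0°: virtual centre (-0.1403, 0.2430, -0.0423), radius l
arm 3 at φ=240.0°: (R−r)+L cos θ3 = 0.2719;  centre 3 = (-0.1360, -0.2355, -0.0574)
subtract pairs → two planes through P
plane₁₂: -0.8021x+0.4861y+0.0569z = 0.0076
Cramer: x(z) = -0.0074+0.0521z;  y(z) = 0.0034-0.0311z
sphere 1 gives Az²+Bz+C=0 with A=1.0037, B=0.1133, C=-0.0831;  B²−4AC=0.3465;  roots -0.3497, 0.2368;  negative root z = -0.3497
x = -0.0256, y = 0.0143

(-0.0256, 0.0143, -0.3497)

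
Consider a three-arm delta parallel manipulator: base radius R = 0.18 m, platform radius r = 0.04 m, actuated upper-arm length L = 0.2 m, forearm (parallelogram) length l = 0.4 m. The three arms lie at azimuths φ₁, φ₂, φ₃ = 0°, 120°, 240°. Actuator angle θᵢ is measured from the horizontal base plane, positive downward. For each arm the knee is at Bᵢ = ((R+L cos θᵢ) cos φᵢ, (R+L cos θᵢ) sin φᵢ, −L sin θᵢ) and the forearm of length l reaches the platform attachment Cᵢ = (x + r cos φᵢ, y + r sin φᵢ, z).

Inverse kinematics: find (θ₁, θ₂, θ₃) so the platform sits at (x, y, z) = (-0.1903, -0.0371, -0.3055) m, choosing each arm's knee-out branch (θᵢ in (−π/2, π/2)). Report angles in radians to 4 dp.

rotate P by −φ1: (-0.1903, -0.0371, -0.3055)
  A=0.3303, B=-0.3055, C=(l²−L²−A²−y'²−z²)/(2L)=-0.2095
  γ=atan2(-0.3055,0.3303)=-0.7464;  ψ=arccos(-0.4657)=2.0552;  θ1=γ+ψ≈1.3088
φ2=120.0° → target in arm frame (0.0630, 0.1834)
  e−x'=0.0770;  (l²−L²−(e−x')²−y'²−z²)/2L = -0.0322
  √(A²+B²)=0.3150;  θ2 = -1.3240+1.6731 ≈ 0.3492
rotate P by −φ3: (0.1273, -0.1463, -0.3055)
  e−x'=0.0127;  (l²−L²−(e−x')²−y'²−z²)/2L = 0.0128
  γ=atan2(-0.3055,0.0127)=-1.5292;  ψ=arccos(0.0418)=1.5289;  θ3=γ+ψ≈-0.0002

θ₁ = 1.3088, θ₂ = 0.3492, θ₃ = -0.0002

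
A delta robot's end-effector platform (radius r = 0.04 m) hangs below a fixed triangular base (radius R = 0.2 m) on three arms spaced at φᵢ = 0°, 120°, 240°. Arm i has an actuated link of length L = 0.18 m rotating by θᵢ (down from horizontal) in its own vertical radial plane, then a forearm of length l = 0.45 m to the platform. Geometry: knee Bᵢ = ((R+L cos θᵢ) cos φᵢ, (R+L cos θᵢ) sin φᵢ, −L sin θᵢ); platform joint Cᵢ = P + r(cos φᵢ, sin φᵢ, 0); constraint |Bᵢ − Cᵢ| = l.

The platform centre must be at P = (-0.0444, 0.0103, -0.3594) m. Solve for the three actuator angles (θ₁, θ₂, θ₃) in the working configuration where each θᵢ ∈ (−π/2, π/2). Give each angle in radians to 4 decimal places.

θ₁ = 0.5235, θ₂ = 0.1746, θ₃ = 0.2620

φ1=0.0° → target in arm frame (-0.0444, 0.0103)
  A cos θ + B sin θ = C:  0.2044·cos θ + -0.3594·sin θ = -0.0026
  θ1 = atan2(B,A) + arccos(C/0.4135) = 0.5235
rotate P by −φ2: (0.0311, 0.0333, -0.3594)
  A cos θ + B sin θ = C:  0.1289·cos θ + -0.3594·sin θ = 0.0645
  √(A²+B²)=0.3818;  θ2 = -1.2265+1.4011 ≈ 0.1746
φ3=240.0° → target in arm frame (0.0133, -0.0436)
  A cos θ + B sin θ = C:  0.1467·cos θ + -0.3594·sin θ = 0.0486
  γ=atan2(-0.3594,0.1467)=-1.1832;  ψ=arccos(0.1253)=1.4452;  θ3=γ+ψ≈0.2620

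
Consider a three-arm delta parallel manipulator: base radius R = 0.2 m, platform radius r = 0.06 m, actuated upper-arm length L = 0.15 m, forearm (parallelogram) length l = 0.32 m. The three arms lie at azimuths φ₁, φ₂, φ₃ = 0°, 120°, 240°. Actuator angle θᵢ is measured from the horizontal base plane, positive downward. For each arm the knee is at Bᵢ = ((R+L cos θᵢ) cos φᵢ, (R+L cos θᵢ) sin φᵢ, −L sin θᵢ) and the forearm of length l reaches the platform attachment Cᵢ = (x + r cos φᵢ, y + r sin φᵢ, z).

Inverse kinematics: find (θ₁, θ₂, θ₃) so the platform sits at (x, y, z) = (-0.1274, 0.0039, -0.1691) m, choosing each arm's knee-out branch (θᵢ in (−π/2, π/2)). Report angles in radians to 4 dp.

rotate P by −φ1: (-0.1274, 0.0039, -0.1691)
  A cos θ + B sin θ = C:  0.2674·cos θ + -0.1691·sin θ = -0.0674
  θ1 = atan2(B,A) + arccos(C/0.3164) = 1.2215
rotate P by −φ2: (0.0671, 0.1084, -0.1691)
  e−x'=0.0729;  (l²−L²−(e−x')²−y'²−z²)/2L = 0.1141
  √(A²+B²)=0.1842;  θ2 = -1.1637+0.9023 ≈ -0.2613
arm 3 (φ=240.0°): x'=0.0603, y'=-0.1123
  e−x'=0.0797;  (l²−L²−(e−x')²−y'²−z²)/2L = 0.1078
  θ3 = atan2(B,A) + arccos(C/0.1869) = -0.1745

θ₁ = 1.2215, θ₂ = -0.2613, θ₃ = -0.1745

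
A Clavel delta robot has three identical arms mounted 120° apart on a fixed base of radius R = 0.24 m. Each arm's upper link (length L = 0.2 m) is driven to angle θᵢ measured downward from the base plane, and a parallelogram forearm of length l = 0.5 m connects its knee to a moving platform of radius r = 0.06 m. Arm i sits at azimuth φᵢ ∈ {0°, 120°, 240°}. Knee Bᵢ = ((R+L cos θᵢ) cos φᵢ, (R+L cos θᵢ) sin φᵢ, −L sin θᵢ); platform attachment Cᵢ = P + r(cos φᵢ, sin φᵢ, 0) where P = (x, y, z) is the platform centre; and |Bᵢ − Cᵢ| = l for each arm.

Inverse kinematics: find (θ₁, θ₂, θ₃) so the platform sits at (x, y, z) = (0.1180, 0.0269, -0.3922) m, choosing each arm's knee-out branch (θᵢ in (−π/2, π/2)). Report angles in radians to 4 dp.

θ₁ = -0.1742, θ₂ = 0.5236, θ₃ = 0.6983

rotate P by −φ1: (0.1180, 0.0269, -0.3922)
  A=0.0620, B=-0.3922, C=(l²−L²−A²−y'²−z²)/(2L)=0.1290
  γ=atan2(-0.3922,0.0620)=-1.4140;  ψ=arccos(0.3250)=1.2398;  θ1=γ+ψ≈-0.1742
arm 2 (φ=120.0°): x'=-0.0357, y'=-0.1156
  e−x'=0.2157;  (l²−L²−(e−x')²−y'²−z²)/2L = -0.0093
  √(A²+B²)=0.4476;  θ2 = -1.0680+1.5916 ≈ 0.5236
rotate P by −φ3: (-0.0823, 0.0887, -0.3922)
  A=0.2623, B=-0.3922, C=(l²−L²−A²−y'²−z²)/(2L)=-0.0512
  θ3 = atan2(B,A) + arccos(C/0.4718) = 0.6983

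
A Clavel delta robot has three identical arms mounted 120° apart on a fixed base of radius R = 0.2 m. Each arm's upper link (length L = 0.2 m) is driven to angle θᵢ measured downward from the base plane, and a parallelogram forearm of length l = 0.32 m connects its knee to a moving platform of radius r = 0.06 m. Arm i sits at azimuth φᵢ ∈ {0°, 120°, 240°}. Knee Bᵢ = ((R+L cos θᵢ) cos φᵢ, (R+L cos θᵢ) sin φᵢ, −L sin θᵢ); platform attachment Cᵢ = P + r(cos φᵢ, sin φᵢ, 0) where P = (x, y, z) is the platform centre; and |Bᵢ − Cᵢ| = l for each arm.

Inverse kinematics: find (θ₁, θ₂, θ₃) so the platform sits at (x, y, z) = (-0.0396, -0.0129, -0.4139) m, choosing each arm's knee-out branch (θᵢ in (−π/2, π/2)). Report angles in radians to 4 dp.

φ1=0.0° → target in arm frame (-0.0396, -0.0129)
  e−x'=0.1796;  (l²−L²−(e−x')²−y'²−z²)/2L = -0.3533
  θ1 = atan2(B,A) + arccos(C/0.4512) = 1.3091
φ2=120.0° → target in arm frame (0.0086, 0.0407)
  A cos θ + B sin θ = C:  0.1314·cos θ + -0.4139·sin θ = -0.3196
  γ=atan2(-0.4139,0.1314)=-1.2635;  ψ=arccos(-0.7359)=2.3978;  θ2=γ+ψ≈1.1344
arm 3 (φ=240.0°): x'=0.0310, y'=-0.0278
  e−x'=0.1090;  (l²−L²−(e−x')²−y'²−z²)/2L = -0.3039
  γ=atan2(-0.4139,0.1090)=-1.3132;  ψ=arccos(-0.7101)=2.3604;  θ3=γ+ψ≈1.0472

θ₁ = 1.3091, θ₂ = 1.1344, θ₃ = 1.0472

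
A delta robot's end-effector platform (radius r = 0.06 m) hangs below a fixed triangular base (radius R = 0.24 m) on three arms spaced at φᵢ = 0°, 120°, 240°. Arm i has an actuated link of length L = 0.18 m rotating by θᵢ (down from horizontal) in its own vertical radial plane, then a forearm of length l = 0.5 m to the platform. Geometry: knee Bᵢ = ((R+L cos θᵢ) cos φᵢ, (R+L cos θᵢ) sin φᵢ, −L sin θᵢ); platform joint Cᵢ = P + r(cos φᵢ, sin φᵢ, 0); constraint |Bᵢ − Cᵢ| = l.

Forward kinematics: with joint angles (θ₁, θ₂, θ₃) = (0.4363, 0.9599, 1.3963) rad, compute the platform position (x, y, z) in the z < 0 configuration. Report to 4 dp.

(0.1394, 0.0786, -0.5259)

φ1=0.0°: virtual centre (0.3431, 0.0000, -0.0761), radius l
centre 2 = (0.2832·cos120.0°, 0.2832·sin120.0°, -0.1474) = (-0.1416, 0.2453, -0.1474)
φ3=240.0°: virtual centre (-0.1056, -0.1829, -0.1773), radius l
|centre ₂|²−|centre ₁|² = -0.0216;  |centre ₃|²−|centre ₁|² = -0.0475
plane₁₂: -0.9695x+0.4906y+-0.1428z = -0.0216
Cramer: x(z) = 0.0392-0.1906z;  y(z) = 0.0336-0.0857z
into |P−centre ₁|² = l²: 1.0437z² + 0.2622z + -0.1507 = 0;  Δ = 0.6980;  z = -0.5259 or 0.2746 → z<0 root = -0.5259
x = 0.1394, y = 0.0786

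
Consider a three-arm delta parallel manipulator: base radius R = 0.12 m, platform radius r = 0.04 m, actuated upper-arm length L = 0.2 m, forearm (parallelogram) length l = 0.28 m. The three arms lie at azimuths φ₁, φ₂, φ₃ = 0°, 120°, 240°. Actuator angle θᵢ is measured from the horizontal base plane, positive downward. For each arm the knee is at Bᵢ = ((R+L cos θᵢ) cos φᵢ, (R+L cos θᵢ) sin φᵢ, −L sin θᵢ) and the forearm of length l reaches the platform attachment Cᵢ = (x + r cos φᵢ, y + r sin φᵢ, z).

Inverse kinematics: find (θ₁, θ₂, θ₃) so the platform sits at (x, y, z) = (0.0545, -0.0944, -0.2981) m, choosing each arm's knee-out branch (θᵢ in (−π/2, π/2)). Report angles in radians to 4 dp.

θ₁ = 0.6107, θ₂ = 1.2217, θ₃ = 0.6107

arm 1 (φ=0.0°): x'=0.0545, y'=-0.0944
  A cos θ + B sin θ = C:  0.0255·cos θ + -0.2981·sin θ = -0.1501
  γ=atan2(-0.2981,0.0255)=-1.4855;  ψ=arccos(-0.5016)=2.0962;  θ1=γ+ψ≈0.6107
arm 2 (φ=120.0°): x'=-0.1090, y'=0.0000
  A=0.1890, B=-0.2981, C=(l²−L²−A²−y'²−z²)/(2L)=-0.2155
  γ=atan2(-0.2981,0.1890)=-1.0057;  ψ=arccos(-0.6104)=2.2274;  θ2=γ+ψ≈1.2217
rotate P by −φ3: (0.0545, 0.0944, -0.2981)
  A cos θ + B sin θ = C:  0.0255·cos θ + -0.2981·sin θ = -0.1501
  γ=atan2(-0.2981,0.0255)=-1.4855;  ψ=arccos(-0.5016)=2.0962;  θ3=γ+ψ≈0.6107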